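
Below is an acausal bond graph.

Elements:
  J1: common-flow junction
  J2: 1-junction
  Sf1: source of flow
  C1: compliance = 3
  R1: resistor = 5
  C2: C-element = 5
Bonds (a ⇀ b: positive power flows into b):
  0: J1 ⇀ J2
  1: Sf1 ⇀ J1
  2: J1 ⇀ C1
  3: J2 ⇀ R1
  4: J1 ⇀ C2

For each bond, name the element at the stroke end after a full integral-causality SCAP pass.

b0 stroke→J1
b1 stroke→Sf1
b2 stroke→J1
b3 stroke→J2
b4 stroke→J1

bond 1 stroke→Sf1  (Sf1 (Sf) sets flow on bond)
bond 0 stroke→J1  (J1 flow already set via bond 1)
bond 2 stroke→J1  (1-jn J1 has f-setter on 1)
bond 4 stroke→J1  (common-f at J1 fixed by 1)
bond 3 stroke→J2  (1-jn J2 has f-setter on 0)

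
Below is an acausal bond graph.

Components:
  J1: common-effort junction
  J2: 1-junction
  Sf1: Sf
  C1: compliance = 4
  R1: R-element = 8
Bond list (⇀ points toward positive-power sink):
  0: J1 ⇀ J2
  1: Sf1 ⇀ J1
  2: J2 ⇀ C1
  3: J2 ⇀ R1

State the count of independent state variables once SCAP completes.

bond 1 |Sf1  (Sf1 fixes flow; stroke at Sf1)
bond 0 |J1  (J1 needs exactly one e-in)
bond 2 |J2  (J2 flow already set via bond 0)
bond 3 |J2  (common-f at J2 fixed by 0)

1  (C1 all integral)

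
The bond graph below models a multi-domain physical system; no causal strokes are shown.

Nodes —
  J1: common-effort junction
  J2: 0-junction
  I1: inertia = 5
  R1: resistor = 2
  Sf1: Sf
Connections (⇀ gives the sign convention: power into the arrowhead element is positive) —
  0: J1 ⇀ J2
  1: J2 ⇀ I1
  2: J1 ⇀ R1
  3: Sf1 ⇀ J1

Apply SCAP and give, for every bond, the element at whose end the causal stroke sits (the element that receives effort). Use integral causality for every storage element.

#0 |J2
#1 |I1
#2 |J1
#3 |Sf1

bond 3 stroke at Sf1  (Sf1 (Sf) sets flow on bond)
bond 1 stroke at I1  (prefer integral on I1)
bond 0 stroke at J2  (closing 0-jn rule on J2)
bond 2 stroke at J1  (J1 needs exactly one e-in)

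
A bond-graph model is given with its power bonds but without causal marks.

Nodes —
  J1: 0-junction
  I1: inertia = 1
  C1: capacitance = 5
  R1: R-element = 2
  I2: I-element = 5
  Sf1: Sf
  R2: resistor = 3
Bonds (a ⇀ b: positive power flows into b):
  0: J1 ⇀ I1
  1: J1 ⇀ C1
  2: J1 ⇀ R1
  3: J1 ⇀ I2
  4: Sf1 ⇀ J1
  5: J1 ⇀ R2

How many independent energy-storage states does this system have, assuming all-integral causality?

#4 stroke→Sf1  (Sf1 fixes flow; stroke at Sf1)
#0 stroke→I1  (prefer integral on I1)
#1 stroke→J1  (C1 integral (e out))
#2 stroke→R1  (common-e at J1 fixed by 1)
#3 stroke→I2  (common-e at J1 fixed by 1)
#5 stroke→R2  (common-e at J1 fixed by 1)

3  (C1, I1, I2 all integral)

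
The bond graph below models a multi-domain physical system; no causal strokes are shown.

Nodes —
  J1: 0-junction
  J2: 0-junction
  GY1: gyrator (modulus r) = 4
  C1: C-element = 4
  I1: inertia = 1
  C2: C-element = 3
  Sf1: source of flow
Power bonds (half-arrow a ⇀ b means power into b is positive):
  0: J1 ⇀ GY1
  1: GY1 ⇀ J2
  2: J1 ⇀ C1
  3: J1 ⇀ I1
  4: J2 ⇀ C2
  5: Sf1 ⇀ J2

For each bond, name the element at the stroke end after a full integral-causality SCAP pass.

β0 →GY1
β1 →GY1
β2 →J1
β3 →I1
β4 →J2
β5 →Sf1

b5 →Sf1  (source Sf1 imposes f)
b2 →J1  (C1: C, integral causality)
b0 →GY1  (J1 effort already set via bond 2)
b3 →I1  (0-jn J1 has e-setter on 2)
b1 →GY1  (GY1 both-in/both-out from 0)
b4 →J2  (J2 needs exactly one e-in)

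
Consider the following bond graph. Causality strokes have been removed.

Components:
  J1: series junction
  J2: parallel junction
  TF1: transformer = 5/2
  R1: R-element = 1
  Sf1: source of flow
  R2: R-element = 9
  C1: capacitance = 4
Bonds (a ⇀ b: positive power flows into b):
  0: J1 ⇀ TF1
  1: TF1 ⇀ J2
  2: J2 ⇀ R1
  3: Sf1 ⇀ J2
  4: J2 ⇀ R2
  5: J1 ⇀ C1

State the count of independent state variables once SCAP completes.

1  (C1 all integral)

#3 |Sf1  (Sf1 fixes flow; stroke at Sf1)
#5 |J1  (C1 outputs effort q/C1)
#0 |TF1  (only one flow-in slot at J1)
#1 |J2  (TF1 one-in-one-out from 0)
#2 |R1  (J2: bond 1 brought effort, rest push out)
#4 |R2  (J2: bond 1 brought effort, rest push out)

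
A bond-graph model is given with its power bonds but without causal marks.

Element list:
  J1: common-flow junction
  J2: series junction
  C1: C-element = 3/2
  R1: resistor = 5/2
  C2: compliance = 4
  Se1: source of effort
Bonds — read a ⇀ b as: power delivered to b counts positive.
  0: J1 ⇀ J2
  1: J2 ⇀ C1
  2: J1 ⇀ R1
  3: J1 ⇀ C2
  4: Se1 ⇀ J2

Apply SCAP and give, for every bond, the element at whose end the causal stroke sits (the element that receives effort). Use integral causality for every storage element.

bond 0 stroke→J1
bond 1 stroke→J2
bond 2 stroke→R1
bond 3 stroke→J1
bond 4 stroke→J2

β4 |J2  (Se1 (Se) sets effort on bond)
β1 |J2  (C1: C, integral causality)
β0 |J1  (J2 needs exactly one f-in)
β3 |J1  (C2: C, integral causality)
β2 |R1  (J1 needs exactly one f-in)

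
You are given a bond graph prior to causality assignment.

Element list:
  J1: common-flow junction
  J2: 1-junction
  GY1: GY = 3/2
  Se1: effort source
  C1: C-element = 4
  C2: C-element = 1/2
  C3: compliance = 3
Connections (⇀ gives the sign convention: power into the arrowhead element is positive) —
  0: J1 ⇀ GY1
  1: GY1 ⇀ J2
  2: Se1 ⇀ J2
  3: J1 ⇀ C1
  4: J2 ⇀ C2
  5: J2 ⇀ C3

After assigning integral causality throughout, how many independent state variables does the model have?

3  (C1, C2, C3 all integral)

bond 2 stroke→J2  (Se1 (Se) sets effort on bond)
bond 3 stroke→J1  (prefer integral on C1)
bond 0 stroke→GY1  (J1: last free bond brings flow in)
bond 1 stroke→GY1  (GY1: gyrator matches bond 0)
bond 4 stroke→J2  (J2 flow already set via bond 1)
bond 5 stroke→J2  (J2 flow already set via bond 1)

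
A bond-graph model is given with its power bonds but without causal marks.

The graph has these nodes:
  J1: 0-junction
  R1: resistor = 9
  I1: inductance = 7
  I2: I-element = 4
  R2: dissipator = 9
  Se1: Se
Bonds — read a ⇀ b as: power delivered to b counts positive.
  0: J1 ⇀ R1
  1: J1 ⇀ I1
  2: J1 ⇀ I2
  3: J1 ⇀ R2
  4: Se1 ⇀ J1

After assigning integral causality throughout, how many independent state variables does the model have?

bond 4 |J1  (Se1 fixes effort; stroke away)
bond 0 |R1  (0-jn J1 has e-setter on 4)
bond 1 |I1  (J1 effort already set via bond 4)
bond 2 |I2  (common-e at J1 fixed by 4)
bond 3 |R2  (J1 effort already set via bond 4)

2  (I1, I2 all integral)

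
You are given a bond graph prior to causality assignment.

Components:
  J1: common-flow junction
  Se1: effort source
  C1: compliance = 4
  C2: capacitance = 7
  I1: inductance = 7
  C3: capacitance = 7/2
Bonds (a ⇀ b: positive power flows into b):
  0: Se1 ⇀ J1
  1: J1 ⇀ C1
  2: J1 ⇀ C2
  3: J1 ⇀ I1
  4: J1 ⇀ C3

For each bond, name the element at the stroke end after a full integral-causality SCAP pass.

bond 0 stroke at J1
bond 1 stroke at J1
bond 2 stroke at J1
bond 3 stroke at I1
bond 4 stroke at J1

bond 0 stroke→J1  (Se1: effort source, stroke at far end)
bond 1 stroke→J1  (C1 outputs effort q/C1)
bond 2 stroke→J1  (C2: C, integral causality)
bond 3 stroke→I1  (I1 outputs flow p/I1)
bond 4 stroke→J1  (1-jn J1 has f-setter on 3)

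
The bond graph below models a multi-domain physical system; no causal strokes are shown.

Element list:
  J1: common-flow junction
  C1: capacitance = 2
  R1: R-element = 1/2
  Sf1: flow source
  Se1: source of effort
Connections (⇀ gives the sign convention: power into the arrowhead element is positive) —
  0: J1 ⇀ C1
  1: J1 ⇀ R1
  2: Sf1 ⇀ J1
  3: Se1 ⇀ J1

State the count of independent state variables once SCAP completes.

1  (C1 all integral)

#2 |Sf1  (Sf1 (Sf) sets flow on bond)
#3 |J1  (source Se1 imposes e)
#0 |J1  (J1 flow already set via bond 2)
#1 |J1  (J1 flow already set via bond 2)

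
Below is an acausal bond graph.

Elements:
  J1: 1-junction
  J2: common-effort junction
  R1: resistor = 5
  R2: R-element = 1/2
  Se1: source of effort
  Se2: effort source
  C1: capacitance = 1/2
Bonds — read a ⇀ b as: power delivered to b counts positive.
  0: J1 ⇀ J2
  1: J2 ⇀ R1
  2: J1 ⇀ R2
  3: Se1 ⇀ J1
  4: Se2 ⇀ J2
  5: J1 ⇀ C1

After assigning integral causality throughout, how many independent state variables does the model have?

bond 3 |J1  (Se1: effort source, stroke at far end)
bond 4 |J2  (Se2: effort source, stroke at far end)
bond 0 |J1  (0-jn J2 has e-setter on 4)
bond 1 |R1  (J2: bond 4 brought effort, rest push out)
bond 5 |J1  (C1 integral (e out))
bond 2 |R2  (J1: last free bond brings flow in)

1  (C1 all integral)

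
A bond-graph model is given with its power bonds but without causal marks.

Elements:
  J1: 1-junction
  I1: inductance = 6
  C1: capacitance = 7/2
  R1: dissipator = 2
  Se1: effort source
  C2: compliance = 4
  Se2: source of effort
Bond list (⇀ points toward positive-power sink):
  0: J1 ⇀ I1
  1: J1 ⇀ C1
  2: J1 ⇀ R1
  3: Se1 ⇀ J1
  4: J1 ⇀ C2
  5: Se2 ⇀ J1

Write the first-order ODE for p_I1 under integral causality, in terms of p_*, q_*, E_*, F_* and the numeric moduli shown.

bond 3 stroke→J1  (Se1: effort source, stroke at far end)
bond 5 stroke→J1  (source Se2 imposes e)
bond 0 stroke→I1  (I1: I, integral causality)
bond 1 stroke→J1  (J1: bond 0 brought flow, rest push out)
bond 2 stroke→J1  (J1: bond 0 brought flow, rest push out)
bond 4 stroke→J1  (common-f at J1 fixed by 0)

dp_I1/dt = E_Se1 + E_Se2 - p_I1/3 - 2*q_C1/7 - q_C2/4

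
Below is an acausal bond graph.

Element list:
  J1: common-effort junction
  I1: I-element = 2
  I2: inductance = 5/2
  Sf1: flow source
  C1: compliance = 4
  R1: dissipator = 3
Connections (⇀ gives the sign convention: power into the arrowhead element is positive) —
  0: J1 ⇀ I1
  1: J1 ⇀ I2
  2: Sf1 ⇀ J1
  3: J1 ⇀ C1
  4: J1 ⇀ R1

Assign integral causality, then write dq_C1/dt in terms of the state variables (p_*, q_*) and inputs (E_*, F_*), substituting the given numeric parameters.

dq_C1/dt = F_Sf1 - p_I1/2 - 2*p_I2/5 - q_C1/12

β2 |Sf1  (Sf1: flow source, stroke at near end)
β0 |I1  (I1 outputs flow p/I1)
β1 |I2  (prefer integral on I2)
β3 |J1  (C1: C, integral causality)
β4 |R1  (J1 effort already set via bond 3)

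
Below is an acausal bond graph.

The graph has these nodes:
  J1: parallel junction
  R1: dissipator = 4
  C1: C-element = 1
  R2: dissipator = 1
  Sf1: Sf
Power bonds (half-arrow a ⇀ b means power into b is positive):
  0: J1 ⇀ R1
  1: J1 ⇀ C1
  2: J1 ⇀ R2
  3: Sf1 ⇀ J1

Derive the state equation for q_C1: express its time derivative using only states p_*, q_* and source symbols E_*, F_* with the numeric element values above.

β3 →Sf1  (Sf1 (Sf) sets flow on bond)
β1 →J1  (C1 outputs effort q/C1)
β0 →R1  (0-jn J1 has e-setter on 1)
β2 →R2  (common-e at J1 fixed by 1)

dq_C1/dt = F_Sf1 - 5*q_C1/4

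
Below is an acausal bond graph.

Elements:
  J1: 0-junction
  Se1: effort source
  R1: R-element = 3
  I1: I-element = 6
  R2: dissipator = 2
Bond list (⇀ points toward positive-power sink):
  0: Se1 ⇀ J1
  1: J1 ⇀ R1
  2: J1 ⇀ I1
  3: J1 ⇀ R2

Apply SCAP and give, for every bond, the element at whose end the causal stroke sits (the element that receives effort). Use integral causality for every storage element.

b0 stroke at J1
b1 stroke at R1
b2 stroke at I1
b3 stroke at R2

#0 stroke at J1  (Se1: effort source, stroke at far end)
#1 stroke at R1  (common-e at J1 fixed by 0)
#2 stroke at I1  (common-e at J1 fixed by 0)
#3 stroke at R2  (common-e at J1 fixed by 0)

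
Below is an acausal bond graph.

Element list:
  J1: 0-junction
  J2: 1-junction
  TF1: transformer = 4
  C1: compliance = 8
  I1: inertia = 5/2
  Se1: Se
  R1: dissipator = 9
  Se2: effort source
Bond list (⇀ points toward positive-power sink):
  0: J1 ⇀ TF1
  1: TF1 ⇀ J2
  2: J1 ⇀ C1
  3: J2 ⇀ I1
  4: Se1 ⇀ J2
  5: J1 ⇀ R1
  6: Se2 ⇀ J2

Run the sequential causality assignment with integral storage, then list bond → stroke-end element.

bond 4 stroke at J2  (Se1: effort source, stroke at far end)
bond 6 stroke at J2  (Se2: effort source, stroke at far end)
bond 2 stroke at J1  (prefer integral on C1)
bond 0 stroke at TF1  (0-jn J1 has e-setter on 2)
bond 5 stroke at R1  (common-e at J1 fixed by 2)
bond 1 stroke at J2  (through TF1, causality passes straight; one stroke at TF1)
bond 3 stroke at I1  (closing 1-jn rule on J2)

b0 stroke→TF1
b1 stroke→J2
b2 stroke→J1
b3 stroke→I1
b4 stroke→J2
b5 stroke→R1
b6 stroke→J2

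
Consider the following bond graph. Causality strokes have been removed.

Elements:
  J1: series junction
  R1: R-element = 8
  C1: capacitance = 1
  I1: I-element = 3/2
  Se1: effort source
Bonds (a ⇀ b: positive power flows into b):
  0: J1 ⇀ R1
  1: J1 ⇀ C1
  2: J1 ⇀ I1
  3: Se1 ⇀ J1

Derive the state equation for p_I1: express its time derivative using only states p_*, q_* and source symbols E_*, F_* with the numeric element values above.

β3 stroke→J1  (source Se1 imposes e)
β1 stroke→J1  (C1: C, integral causality)
β2 stroke→I1  (I1: I, integral causality)
β0 stroke→J1  (common-f at J1 fixed by 2)

dp_I1/dt = E_Se1 - 16*p_I1/3 - q_C1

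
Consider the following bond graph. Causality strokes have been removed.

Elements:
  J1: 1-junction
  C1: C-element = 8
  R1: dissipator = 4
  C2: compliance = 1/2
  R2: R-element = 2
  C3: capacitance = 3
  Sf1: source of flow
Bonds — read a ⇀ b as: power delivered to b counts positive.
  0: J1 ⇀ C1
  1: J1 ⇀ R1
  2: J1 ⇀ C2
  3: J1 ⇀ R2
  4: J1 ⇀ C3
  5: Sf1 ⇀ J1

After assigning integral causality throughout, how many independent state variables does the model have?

bond 5 |Sf1  (Sf1: flow source, stroke at near end)
bond 0 |J1  (common-f at J1 fixed by 5)
bond 1 |J1  (J1: bond 5 brought flow, rest push out)
bond 2 |J1  (common-f at J1 fixed by 5)
bond 3 |J1  (common-f at J1 fixed by 5)
bond 4 |J1  (J1 flow already set via bond 5)

3  (C1, C2, C3 all integral)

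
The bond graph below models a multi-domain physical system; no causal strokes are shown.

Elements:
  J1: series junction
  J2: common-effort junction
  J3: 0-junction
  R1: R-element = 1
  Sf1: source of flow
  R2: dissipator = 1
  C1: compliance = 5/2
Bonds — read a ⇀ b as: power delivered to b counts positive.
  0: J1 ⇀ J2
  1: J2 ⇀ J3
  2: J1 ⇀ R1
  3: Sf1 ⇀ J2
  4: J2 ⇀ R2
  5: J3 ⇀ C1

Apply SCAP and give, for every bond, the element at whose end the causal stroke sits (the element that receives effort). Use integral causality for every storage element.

b0 stroke→J1
b1 stroke→J2
b2 stroke→R1
b3 stroke→Sf1
b4 stroke→R2
b5 stroke→J3

#3 →Sf1  (Sf1: flow source, stroke at near end)
#5 →J3  (C1 outputs effort q/C1)
#1 →J2  (0-jn J3 has e-setter on 5)
#0 →J1  (J2 effort already set via bond 1)
#4 →R2  (0-jn J2 has e-setter on 1)
#2 →R1  (closing 1-jn rule on J1)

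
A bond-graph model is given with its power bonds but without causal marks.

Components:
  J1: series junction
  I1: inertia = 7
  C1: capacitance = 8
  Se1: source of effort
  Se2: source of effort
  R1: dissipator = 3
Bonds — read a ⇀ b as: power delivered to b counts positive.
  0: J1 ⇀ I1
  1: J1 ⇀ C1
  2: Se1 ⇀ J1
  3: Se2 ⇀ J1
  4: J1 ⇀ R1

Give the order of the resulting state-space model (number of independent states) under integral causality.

2  (C1, I1 all integral)

#2 |J1  (Se1 (Se) sets effort on bond)
#3 |J1  (Se2: effort source, stroke at far end)
#0 |I1  (I1 integral (f out))
#1 |J1  (1-jn J1 has f-setter on 0)
#4 |J1  (1-jn J1 has f-setter on 0)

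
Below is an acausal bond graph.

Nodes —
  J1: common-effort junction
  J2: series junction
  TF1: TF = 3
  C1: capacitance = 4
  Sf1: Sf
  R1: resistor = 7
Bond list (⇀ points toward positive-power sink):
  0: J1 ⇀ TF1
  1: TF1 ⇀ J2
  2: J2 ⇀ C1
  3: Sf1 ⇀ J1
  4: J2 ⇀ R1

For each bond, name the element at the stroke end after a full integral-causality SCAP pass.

#3 stroke→Sf1  (Sf1 fixes flow; stroke at Sf1)
#0 stroke→J1  (J1 needs exactly one e-in)
#1 stroke→TF1  (TF1: transformer flips bond 0)
#2 stroke→J2  (J2: bond 1 brought flow, rest push out)
#4 stroke→J2  (J2: bond 1 brought flow, rest push out)

bond 0 stroke at J1
bond 1 stroke at TF1
bond 2 stroke at J2
bond 3 stroke at Sf1
bond 4 stroke at J2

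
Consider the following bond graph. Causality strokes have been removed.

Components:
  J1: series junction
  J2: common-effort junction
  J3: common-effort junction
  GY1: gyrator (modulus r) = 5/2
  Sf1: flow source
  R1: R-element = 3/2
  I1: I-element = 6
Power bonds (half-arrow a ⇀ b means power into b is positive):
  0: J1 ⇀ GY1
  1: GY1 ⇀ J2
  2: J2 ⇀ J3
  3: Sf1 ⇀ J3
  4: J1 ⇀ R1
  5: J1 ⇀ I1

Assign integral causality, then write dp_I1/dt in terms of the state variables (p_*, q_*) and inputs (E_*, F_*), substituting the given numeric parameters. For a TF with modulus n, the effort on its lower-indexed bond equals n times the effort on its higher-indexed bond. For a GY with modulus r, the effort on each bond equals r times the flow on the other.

β3 stroke→Sf1  (Sf1 (Sf) sets flow on bond)
β2 stroke→J3  (closing 0-jn rule on J3)
β1 stroke→J2  (J2: last free bond brings effort in)
β0 stroke→J1  (GY GY1: same side as bond 1)
β5 stroke→I1  (I1 integral (f out))
β4 stroke→J1  (J1 flow already set via bond 5)

dp_I1/dt = 5*F_Sf1/2 - p_I1/4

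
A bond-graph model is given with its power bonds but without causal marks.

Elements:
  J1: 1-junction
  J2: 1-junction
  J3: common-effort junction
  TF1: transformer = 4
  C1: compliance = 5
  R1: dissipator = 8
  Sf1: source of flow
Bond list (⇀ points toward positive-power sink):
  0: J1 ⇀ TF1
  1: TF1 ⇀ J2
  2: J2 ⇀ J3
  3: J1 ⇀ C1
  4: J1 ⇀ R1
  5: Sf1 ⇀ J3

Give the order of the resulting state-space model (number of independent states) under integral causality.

β5 |Sf1  (Sf1 (Sf) sets flow on bond)
β2 |J3  (only one effort-in slot at J3)
β1 |J2  (1-jn J2 has f-setter on 2)
β0 |TF1  (TF1: transformer flips bond 1)
β3 |J1  (J1 flow already set via bond 0)
β4 |J1  (1-jn J1 has f-setter on 0)

1  (C1 all integral)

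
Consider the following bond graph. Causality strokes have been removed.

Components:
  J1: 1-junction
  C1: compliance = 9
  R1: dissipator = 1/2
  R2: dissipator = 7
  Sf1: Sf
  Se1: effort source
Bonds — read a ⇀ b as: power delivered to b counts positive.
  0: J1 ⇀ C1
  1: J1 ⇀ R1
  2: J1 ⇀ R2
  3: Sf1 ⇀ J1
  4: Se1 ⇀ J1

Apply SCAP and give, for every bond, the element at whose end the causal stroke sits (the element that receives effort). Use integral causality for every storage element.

bond 0 →J1
bond 1 →J1
bond 2 →J1
bond 3 →Sf1
bond 4 →J1

#3 stroke→Sf1  (source Sf1 imposes f)
#4 stroke→J1  (Se1 fixes effort; stroke away)
#0 stroke→J1  (common-f at J1 fixed by 3)
#1 stroke→J1  (1-jn J1 has f-setter on 3)
#2 stroke→J1  (1-jn J1 has f-setter on 3)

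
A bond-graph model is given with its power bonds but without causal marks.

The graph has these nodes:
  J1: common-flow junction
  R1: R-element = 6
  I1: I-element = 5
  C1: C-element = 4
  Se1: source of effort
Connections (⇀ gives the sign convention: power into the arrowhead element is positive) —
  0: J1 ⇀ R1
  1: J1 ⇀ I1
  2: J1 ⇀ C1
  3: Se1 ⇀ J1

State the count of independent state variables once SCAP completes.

2  (C1, I1 all integral)

bond 3 →J1  (Se1: effort source, stroke at far end)
bond 1 →I1  (I1 outputs flow p/I1)
bond 0 →J1  (J1: bond 1 brought flow, rest push out)
bond 2 →J1  (J1: bond 1 brought flow, rest push out)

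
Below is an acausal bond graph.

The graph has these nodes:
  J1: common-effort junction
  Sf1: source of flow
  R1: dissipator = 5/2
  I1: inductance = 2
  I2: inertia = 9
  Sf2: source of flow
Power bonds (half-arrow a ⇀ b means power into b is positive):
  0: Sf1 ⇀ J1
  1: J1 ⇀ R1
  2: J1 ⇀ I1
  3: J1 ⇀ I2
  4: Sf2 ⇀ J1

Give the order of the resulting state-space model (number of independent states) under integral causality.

2  (I1, I2 all integral)

#0 stroke at Sf1  (Sf1 fixes flow; stroke at Sf1)
#4 stroke at Sf2  (source Sf2 imposes f)
#2 stroke at I1  (I1 integral (f out))
#3 stroke at I2  (I2 outputs flow p/I2)
#1 stroke at J1  (only one effort-in slot at J1)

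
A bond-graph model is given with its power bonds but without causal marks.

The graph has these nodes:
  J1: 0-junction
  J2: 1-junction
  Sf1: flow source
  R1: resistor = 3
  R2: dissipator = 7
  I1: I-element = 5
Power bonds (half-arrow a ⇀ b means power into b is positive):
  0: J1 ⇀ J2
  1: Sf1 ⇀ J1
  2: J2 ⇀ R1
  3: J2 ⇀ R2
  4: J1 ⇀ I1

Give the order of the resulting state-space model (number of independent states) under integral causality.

1  (I1 all integral)

#1 →Sf1  (Sf1 fixes flow; stroke at Sf1)
#4 →I1  (prefer integral on I1)
#0 →J1  (closing 0-jn rule on J1)
#2 →J2  (common-f at J2 fixed by 0)
#3 →J2  (J2: bond 0 brought flow, rest push out)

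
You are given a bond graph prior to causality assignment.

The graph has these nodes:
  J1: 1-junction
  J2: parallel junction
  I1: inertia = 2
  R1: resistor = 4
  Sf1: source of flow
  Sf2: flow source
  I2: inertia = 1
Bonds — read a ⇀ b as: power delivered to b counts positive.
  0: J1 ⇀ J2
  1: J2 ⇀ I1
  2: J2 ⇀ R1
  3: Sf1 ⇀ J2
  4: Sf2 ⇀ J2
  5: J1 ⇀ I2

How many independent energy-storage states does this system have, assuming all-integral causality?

2  (I1, I2 all integral)

#3 →Sf1  (Sf1: flow source, stroke at near end)
#4 →Sf2  (Sf2 fixes flow; stroke at Sf2)
#1 →I1  (prefer integral on I1)
#5 →I2  (prefer integral on I2)
#0 →J1  (common-f at J1 fixed by 5)
#2 →J2  (closing 0-jn rule on J2)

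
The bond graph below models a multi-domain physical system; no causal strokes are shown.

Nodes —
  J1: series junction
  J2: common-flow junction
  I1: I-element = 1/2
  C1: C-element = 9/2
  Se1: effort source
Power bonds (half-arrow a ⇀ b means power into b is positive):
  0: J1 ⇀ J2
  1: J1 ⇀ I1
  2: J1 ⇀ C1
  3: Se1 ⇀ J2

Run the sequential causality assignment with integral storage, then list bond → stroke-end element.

bond 3 stroke at J2  (source Se1 imposes e)
bond 0 stroke at J1  (only one flow-in slot at J2)
bond 1 stroke at I1  (I1 integral (f out))
bond 2 stroke at J1  (common-f at J1 fixed by 1)

bond 0 stroke→J1
bond 1 stroke→I1
bond 2 stroke→J1
bond 3 stroke→J2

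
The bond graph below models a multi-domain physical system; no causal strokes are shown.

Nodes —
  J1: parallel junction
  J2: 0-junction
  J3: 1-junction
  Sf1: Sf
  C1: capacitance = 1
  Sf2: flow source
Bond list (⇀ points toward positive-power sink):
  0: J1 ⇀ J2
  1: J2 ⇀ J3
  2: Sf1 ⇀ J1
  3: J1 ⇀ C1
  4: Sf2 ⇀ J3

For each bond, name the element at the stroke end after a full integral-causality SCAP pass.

#2 stroke at Sf1  (Sf1 fixes flow; stroke at Sf1)
#4 stroke at Sf2  (Sf2 fixes flow; stroke at Sf2)
#1 stroke at J3  (J3: bond 4 brought flow, rest push out)
#0 stroke at J2  (J2: last free bond brings effort in)
#3 stroke at J1  (closing 0-jn rule on J1)

#0 |J2
#1 |J3
#2 |Sf1
#3 |J1
#4 |Sf2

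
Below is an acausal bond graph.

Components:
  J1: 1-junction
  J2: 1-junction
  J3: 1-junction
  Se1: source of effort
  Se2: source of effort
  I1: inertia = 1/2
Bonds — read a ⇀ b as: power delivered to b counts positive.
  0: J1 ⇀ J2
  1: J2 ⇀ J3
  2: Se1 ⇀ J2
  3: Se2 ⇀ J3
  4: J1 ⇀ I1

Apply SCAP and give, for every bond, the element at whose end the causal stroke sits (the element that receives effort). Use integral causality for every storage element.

#2 |J2  (Se1 (Se) sets effort on bond)
#3 |J3  (Se2: effort source, stroke at far end)
#1 |J2  (only one flow-in slot at J3)
#0 |J1  (J2: last free bond brings flow in)
#4 |I1  (J1: last free bond brings flow in)

β0 →J1
β1 →J2
β2 →J2
β3 →J3
β4 →I1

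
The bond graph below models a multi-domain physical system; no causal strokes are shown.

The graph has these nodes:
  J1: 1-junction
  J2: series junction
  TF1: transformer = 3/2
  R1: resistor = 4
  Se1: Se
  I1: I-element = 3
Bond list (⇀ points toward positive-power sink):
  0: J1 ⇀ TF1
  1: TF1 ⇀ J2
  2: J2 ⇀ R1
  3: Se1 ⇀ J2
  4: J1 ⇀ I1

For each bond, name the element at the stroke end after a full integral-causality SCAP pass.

#0 stroke at J1
#1 stroke at TF1
#2 stroke at J2
#3 stroke at J2
#4 stroke at I1

bond 3 stroke→J2  (Se1: effort source, stroke at far end)
bond 4 stroke→I1  (prefer integral on I1)
bond 0 stroke→J1  (J1: bond 4 brought flow, rest push out)
bond 1 stroke→TF1  (TF1: transformer flips bond 0)
bond 2 stroke→J2  (common-f at J2 fixed by 1)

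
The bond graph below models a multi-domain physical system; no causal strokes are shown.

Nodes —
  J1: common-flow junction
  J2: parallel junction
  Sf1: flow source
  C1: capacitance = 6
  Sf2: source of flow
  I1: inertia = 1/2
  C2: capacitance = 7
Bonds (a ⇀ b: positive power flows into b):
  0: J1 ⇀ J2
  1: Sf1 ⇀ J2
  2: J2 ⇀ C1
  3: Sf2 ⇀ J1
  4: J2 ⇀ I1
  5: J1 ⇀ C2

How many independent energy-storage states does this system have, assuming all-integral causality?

3  (C1, C2, I1 all integral)

#1 stroke→Sf1  (Sf1: flow source, stroke at near end)
#3 stroke→Sf2  (source Sf2 imposes f)
#0 stroke→J1  (J1: bond 3 brought flow, rest push out)
#5 stroke→J1  (J1: bond 3 brought flow, rest push out)
#2 stroke→J2  (C1: C, integral causality)
#4 stroke→I1  (J2 effort already set via bond 2)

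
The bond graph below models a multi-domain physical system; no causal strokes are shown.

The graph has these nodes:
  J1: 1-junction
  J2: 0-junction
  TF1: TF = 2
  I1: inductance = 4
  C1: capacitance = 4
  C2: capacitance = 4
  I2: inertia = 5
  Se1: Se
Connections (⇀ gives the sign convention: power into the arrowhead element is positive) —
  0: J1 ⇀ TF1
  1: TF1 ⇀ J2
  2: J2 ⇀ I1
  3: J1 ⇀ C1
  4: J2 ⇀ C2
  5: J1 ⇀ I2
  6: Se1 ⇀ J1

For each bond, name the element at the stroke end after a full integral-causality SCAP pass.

β0 stroke at J1
β1 stroke at TF1
β2 stroke at I1
β3 stroke at J1
β4 stroke at J2
β5 stroke at I2
β6 stroke at J1

#6 |J1  (Se1: effort source, stroke at far end)
#2 |I1  (I1: I, integral causality)
#3 |J1  (C1 outputs effort q/C1)
#4 |J2  (C2 integral (e out))
#1 |TF1  (J2 effort already set via bond 4)
#0 |J1  (TF1 one-in-one-out from 1)
#5 |I2  (J1: last free bond brings flow in)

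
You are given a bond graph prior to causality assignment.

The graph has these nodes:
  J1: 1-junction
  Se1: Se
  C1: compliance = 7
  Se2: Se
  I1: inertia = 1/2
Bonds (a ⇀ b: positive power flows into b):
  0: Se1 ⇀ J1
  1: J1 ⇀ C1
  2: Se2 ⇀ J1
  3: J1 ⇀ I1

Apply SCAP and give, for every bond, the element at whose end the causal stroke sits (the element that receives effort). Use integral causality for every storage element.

bond 0 stroke→J1
bond 1 stroke→J1
bond 2 stroke→J1
bond 3 stroke→I1

#0 stroke→J1  (Se1 fixes effort; stroke away)
#2 stroke→J1  (Se2 (Se) sets effort on bond)
#1 stroke→J1  (C1 integral (e out))
#3 stroke→I1  (J1: last free bond brings flow in)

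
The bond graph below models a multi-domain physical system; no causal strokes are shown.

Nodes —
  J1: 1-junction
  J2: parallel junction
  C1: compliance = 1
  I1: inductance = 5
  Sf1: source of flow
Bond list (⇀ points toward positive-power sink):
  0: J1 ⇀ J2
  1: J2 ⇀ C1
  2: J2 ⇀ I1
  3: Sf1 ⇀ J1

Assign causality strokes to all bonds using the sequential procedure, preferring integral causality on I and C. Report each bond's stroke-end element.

bond 3 |Sf1  (Sf1 fixes flow; stroke at Sf1)
bond 0 |J1  (J1 flow already set via bond 3)
bond 1 |J2  (C1: C, integral causality)
bond 2 |I1  (J2 effort already set via bond 1)

b0 stroke at J1
b1 stroke at J2
b2 stroke at I1
b3 stroke at Sf1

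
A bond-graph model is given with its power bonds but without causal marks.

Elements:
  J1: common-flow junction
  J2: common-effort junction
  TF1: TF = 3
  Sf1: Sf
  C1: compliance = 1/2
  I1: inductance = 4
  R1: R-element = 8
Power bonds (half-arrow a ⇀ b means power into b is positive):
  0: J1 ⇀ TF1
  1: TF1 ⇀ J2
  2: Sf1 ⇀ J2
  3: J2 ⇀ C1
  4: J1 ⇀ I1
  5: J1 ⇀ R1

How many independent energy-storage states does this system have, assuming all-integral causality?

2  (C1, I1 all integral)

b2 →Sf1  (Sf1: flow source, stroke at near end)
b3 →J2  (C1 outputs effort q/C1)
b1 →TF1  (J2: bond 3 brought effort, rest push out)
b0 →J1  (TF1 one-in-one-out from 1)
b4 →I1  (prefer integral on I1)
b5 →J1  (J1 flow already set via bond 4)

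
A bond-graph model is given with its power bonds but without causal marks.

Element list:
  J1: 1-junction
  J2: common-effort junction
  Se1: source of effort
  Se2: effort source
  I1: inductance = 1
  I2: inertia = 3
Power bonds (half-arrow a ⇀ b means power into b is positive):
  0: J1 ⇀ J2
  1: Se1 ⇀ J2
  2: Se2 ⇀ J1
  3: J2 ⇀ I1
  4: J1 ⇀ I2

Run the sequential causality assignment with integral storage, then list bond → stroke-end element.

#0 stroke at J1
#1 stroke at J2
#2 stroke at J1
#3 stroke at I1
#4 stroke at I2

β1 →J2  (Se1 fixes effort; stroke away)
β2 →J1  (Se2 (Se) sets effort on bond)
β0 →J1  (J2: bond 1 brought effort, rest push out)
β3 →I1  (common-e at J2 fixed by 1)
β4 →I2  (J1: last free bond brings flow in)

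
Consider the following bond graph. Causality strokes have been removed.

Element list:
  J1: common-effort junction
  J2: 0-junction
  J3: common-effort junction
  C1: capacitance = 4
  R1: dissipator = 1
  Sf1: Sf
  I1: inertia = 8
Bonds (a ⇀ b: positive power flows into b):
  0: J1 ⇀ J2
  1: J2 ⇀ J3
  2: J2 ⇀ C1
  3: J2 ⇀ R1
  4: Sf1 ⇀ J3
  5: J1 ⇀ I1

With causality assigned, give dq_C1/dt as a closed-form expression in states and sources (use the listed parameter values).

dq_C1/dt = F_Sf1 - p_I1/8 - q_C1/4

#4 stroke at Sf1  (Sf1 fixes flow; stroke at Sf1)
#1 stroke at J3  (J3 needs exactly one e-in)
#2 stroke at J2  (C1 outputs effort q/C1)
#0 stroke at J1  (J2 effort already set via bond 2)
#3 stroke at R1  (J2: bond 2 brought effort, rest push out)
#5 stroke at I1  (J1: bond 0 brought effort, rest push out)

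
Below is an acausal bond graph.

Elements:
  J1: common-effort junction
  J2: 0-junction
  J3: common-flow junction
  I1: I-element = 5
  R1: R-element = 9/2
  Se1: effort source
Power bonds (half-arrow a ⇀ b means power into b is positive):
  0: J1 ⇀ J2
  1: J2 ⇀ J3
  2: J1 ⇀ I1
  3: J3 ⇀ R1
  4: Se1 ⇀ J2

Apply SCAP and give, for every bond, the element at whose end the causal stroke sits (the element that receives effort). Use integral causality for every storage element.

bond 4 |J2  (Se1 (Se) sets effort on bond)
bond 0 |J1  (J2 effort already set via bond 4)
bond 1 |J3  (common-e at J2 fixed by 4)
bond 3 |R1  (J3 needs exactly one f-in)
bond 2 |I1  (common-e at J1 fixed by 0)

#0 →J1
#1 →J3
#2 →I1
#3 →R1
#4 →J2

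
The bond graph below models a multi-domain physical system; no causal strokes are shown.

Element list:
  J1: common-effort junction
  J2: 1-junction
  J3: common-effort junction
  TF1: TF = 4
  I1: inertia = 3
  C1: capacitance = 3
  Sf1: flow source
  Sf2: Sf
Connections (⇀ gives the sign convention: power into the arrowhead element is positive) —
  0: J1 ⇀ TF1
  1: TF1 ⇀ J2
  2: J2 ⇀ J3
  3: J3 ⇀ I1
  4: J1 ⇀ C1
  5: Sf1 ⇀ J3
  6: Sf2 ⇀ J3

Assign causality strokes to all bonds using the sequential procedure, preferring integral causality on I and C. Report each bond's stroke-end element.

b5 stroke at Sf1  (Sf1: flow source, stroke at near end)
b6 stroke at Sf2  (source Sf2 imposes f)
b3 stroke at I1  (I1 outputs flow p/I1)
b2 stroke at J3  (J3 needs exactly one e-in)
b1 stroke at J2  (J2: bond 2 brought flow, rest push out)
b0 stroke at TF1  (through TF1, causality passes straight; one stroke at TF1)
b4 stroke at J1  (closing 0-jn rule on J1)

bond 0 |TF1
bond 1 |J2
bond 2 |J3
bond 3 |I1
bond 4 |J1
bond 5 |Sf1
bond 6 |Sf2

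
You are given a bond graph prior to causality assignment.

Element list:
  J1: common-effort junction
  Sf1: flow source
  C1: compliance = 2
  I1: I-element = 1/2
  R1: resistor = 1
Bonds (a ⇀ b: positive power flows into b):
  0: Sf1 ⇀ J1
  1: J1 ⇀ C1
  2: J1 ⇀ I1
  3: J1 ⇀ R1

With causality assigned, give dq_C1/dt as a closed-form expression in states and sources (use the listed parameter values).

bond 0 →Sf1  (Sf1 (Sf) sets flow on bond)
bond 1 →J1  (C1 integral (e out))
bond 2 →I1  (J1 effort already set via bond 1)
bond 3 →R1  (J1 effort already set via bond 1)

dq_C1/dt = F_Sf1 - 2*p_I1 - q_C1/2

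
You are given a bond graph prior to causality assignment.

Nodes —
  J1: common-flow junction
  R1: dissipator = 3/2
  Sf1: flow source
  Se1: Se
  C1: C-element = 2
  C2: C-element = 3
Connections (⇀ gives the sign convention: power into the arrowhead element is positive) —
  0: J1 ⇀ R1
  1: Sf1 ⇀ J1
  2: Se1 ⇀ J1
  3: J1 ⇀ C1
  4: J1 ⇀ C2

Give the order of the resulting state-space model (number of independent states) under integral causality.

b1 stroke at Sf1  (Sf1 (Sf) sets flow on bond)
b2 stroke at J1  (Se1 (Se) sets effort on bond)
b0 stroke at J1  (1-jn J1 has f-setter on 1)
b3 stroke at J1  (J1 flow already set via bond 1)
b4 stroke at J1  (common-f at J1 fixed by 1)

2  (C1, C2 all integral)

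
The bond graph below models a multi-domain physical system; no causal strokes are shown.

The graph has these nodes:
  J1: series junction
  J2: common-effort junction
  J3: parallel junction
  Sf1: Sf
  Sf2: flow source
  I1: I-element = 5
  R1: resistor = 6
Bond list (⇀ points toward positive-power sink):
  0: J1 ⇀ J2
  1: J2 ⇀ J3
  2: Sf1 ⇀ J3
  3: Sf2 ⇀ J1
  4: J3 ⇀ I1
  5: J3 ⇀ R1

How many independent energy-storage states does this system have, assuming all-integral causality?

bond 2 |Sf1  (Sf1 fixes flow; stroke at Sf1)
bond 3 |Sf2  (source Sf2 imposes f)
bond 0 |J1  (common-f at J1 fixed by 3)
bond 1 |J2  (J2: last free bond brings effort in)
bond 4 |I1  (prefer integral on I1)
bond 5 |J3  (closing 0-jn rule on J3)

1  (I1 all integral)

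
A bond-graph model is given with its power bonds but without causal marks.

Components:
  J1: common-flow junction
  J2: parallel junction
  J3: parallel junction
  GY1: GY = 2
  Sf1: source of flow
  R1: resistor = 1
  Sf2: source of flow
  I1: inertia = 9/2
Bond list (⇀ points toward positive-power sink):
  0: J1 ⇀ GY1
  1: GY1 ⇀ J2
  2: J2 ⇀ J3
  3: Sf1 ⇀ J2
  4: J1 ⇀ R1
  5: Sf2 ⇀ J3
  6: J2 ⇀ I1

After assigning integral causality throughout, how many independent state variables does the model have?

β3 |Sf1  (Sf1 fixes flow; stroke at Sf1)
β5 |Sf2  (Sf2: flow source, stroke at near end)
β2 |J3  (only one effort-in slot at J3)
β6 |I1  (I1 outputs flow p/I1)
β1 |J2  (closing 0-jn rule on J2)
β0 |J1  (GY GY1: same side as bond 1)
β4 |R1  (only one flow-in slot at J1)

1  (I1 all integral)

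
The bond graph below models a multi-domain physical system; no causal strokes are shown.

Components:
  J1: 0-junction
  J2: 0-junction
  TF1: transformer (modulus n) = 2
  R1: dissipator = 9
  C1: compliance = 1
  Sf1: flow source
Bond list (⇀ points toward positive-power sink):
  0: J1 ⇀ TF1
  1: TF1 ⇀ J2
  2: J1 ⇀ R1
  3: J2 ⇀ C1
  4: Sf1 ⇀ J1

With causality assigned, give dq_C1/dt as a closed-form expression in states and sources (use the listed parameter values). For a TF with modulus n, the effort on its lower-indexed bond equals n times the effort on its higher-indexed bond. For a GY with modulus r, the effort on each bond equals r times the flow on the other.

dq_C1/dt = 2*F_Sf1 - 4*q_C1/9

β4 |Sf1  (source Sf1 imposes f)
β3 |J2  (C1 integral (e out))
β1 |TF1  (0-jn J2 has e-setter on 3)
β0 |J1  (TF TF1: opposite of bond 1)
β2 |R1  (J1: bond 0 brought effort, rest push out)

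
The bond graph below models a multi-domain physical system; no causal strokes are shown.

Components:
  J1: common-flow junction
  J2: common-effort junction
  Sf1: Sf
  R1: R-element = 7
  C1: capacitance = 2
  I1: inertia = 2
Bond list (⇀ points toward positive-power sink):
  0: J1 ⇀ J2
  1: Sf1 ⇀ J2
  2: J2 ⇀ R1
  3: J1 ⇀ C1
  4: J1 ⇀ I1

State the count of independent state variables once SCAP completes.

β1 |Sf1  (Sf1 (Sf) sets flow on bond)
β3 |J1  (C1 integral (e out))
β4 |I1  (I1: I, integral causality)
β0 |J1  (J1: bond 4 brought flow, rest push out)
β2 |J2  (only one effort-in slot at J2)

2  (C1, I1 all integral)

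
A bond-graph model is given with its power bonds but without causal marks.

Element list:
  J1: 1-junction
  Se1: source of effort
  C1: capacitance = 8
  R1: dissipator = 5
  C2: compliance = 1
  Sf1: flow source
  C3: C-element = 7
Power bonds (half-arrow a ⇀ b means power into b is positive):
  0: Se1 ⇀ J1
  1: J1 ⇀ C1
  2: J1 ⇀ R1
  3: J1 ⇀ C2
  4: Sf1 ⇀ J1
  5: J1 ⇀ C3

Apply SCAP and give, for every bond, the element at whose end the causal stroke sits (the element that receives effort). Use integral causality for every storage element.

b0 |J1  (source Se1 imposes e)
b4 |Sf1  (source Sf1 imposes f)
b1 |J1  (J1: bond 4 brought flow, rest push out)
b2 |J1  (J1: bond 4 brought flow, rest push out)
b3 |J1  (J1 flow already set via bond 4)
b5 |J1  (J1: bond 4 brought flow, rest push out)

b0 →J1
b1 →J1
b2 →J1
b3 →J1
b4 →Sf1
b5 →J1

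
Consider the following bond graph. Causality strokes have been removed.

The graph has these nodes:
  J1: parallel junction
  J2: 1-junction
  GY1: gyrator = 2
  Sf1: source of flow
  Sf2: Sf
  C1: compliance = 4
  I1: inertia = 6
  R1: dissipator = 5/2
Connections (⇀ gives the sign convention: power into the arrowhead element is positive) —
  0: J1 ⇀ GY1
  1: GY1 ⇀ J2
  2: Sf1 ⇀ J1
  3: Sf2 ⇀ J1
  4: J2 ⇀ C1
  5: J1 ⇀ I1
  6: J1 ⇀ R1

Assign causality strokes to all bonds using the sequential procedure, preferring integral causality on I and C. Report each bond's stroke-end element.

#0 →GY1
#1 →GY1
#2 →Sf1
#3 →Sf2
#4 →J2
#5 →I1
#6 →J1

bond 2 stroke at Sf1  (Sf1 (Sf) sets flow on bond)
bond 3 stroke at Sf2  (Sf2 (Sf) sets flow on bond)
bond 4 stroke at J2  (C1 outputs effort q/C1)
bond 1 stroke at GY1  (J2 needs exactly one f-in)
bond 0 stroke at GY1  (GY GY1: same side as bond 1)
bond 5 stroke at I1  (I1 outputs flow p/I1)
bond 6 stroke at J1  (only one effort-in slot at J1)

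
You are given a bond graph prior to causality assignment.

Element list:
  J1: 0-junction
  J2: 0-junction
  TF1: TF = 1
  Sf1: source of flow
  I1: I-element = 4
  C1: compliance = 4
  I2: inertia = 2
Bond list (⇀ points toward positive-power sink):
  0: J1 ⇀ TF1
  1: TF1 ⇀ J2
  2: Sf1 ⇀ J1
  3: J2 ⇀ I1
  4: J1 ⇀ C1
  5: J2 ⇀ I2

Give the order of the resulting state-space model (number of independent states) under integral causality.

3  (C1, I1, I2 all integral)

β2 |Sf1  (Sf1 fixes flow; stroke at Sf1)
β3 |I1  (I1: I, integral causality)
β4 |J1  (C1 integral (e out))
β0 |TF1  (common-e at J1 fixed by 4)
β1 |J2  (TF1 one-in-one-out from 0)
β5 |I2  (J2: bond 1 brought effort, rest push out)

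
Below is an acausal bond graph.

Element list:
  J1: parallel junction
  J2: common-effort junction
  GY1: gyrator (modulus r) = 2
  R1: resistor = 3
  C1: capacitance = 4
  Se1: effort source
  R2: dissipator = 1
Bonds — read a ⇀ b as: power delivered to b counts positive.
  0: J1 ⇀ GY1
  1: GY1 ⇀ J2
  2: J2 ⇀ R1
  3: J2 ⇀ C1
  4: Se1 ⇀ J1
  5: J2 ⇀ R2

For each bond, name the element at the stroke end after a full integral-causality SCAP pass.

bond 0 stroke→GY1
bond 1 stroke→GY1
bond 2 stroke→R1
bond 3 stroke→J2
bond 4 stroke→J1
bond 5 stroke→R2

b4 stroke→J1  (Se1: effort source, stroke at far end)
b0 stroke→GY1  (common-e at J1 fixed by 4)
b1 stroke→GY1  (GY1 both-in/both-out from 0)
b3 stroke→J2  (C1: C, integral causality)
b2 stroke→R1  (0-jn J2 has e-setter on 3)
b5 stroke→R2  (J2 effort already set via bond 3)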